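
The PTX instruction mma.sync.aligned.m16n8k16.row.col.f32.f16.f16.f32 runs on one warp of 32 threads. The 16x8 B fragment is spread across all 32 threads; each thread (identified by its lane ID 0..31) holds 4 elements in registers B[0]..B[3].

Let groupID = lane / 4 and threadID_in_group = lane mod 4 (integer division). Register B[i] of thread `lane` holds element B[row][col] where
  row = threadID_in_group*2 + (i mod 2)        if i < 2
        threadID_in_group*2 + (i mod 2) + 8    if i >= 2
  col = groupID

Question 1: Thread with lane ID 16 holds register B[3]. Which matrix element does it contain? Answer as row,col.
L=16->gid=16>>2=4, tid=16&3=0
[3]->row 0·2+1+8=9  col gid=4

9,4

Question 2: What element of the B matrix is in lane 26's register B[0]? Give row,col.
lane 26->26/4=6, 26 mod 4=2
i=0  r:2·2+0+0->4  c:6

4,6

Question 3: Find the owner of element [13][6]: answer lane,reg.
26,3

c=6->g=6  r=13->rb=1,t=2,b0=1
L=6*4+2=26  i=1*2+1=3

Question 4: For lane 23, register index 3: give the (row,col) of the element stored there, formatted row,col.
lane 23⇒23/4=5, 23 mod 4=3
i=3  r:2·3+1+8⇒15  c:5

15,5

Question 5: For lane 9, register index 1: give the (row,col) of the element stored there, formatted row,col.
9: G=2,T=1
[1] (1*2+1+0,2) = (3,2)

3,2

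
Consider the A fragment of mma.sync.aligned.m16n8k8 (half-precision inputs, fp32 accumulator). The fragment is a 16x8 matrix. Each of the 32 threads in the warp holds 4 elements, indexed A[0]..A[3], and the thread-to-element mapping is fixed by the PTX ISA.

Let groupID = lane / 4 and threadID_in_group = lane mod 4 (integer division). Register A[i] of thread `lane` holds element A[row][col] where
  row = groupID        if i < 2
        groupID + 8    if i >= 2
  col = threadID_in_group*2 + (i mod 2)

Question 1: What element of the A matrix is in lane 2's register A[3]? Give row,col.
8,5

lane 2→2/4=0, 2 mod 4=2
i=3  r:0+8→8  c:2·2+1→5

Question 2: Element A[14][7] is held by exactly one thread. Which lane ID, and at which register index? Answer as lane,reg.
r:14=>grp=6,rB=1  c:7=>tig=3,lo=1
L=6*4+3=27  i=1*2+1=3

27,3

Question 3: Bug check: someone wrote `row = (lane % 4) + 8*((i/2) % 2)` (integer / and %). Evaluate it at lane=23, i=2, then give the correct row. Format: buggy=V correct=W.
`(lane % 4) + 8*((i/2) % 2)`[23,2]⇒11
L=23⇒gr=23>>2=5, th=23&3=3
[2]⇒row 5+8=13  col 3·2+0=6
row: 11 vs 13

buggy=11 correct=13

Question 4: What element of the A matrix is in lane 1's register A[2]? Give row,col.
8,2

L=1⇒gr=1>>2=0, th=1&3=1
[2]⇒row 0+8=8  col 1·2+0=2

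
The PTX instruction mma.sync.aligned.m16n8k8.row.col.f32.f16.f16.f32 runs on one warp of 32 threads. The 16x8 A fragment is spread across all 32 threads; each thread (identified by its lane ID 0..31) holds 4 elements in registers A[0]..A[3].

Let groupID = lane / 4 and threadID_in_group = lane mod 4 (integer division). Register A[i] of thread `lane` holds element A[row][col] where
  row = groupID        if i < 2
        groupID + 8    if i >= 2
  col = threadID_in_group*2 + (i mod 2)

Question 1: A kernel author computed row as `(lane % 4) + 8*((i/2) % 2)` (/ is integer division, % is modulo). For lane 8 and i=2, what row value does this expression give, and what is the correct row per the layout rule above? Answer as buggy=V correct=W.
buggy=8 correct=10

`(lane % 4) + 8*((i/2) % 2)`[8,2]=>8
L=8=>grp=8>>2=2, tig=8&3=0
[2]=>row 2+8=10  col 0·2+0=0
row: 8 vs 10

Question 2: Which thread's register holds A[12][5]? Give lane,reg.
18,3

r=12→G=4,rhi=1  c=5→T=2,p=1
L=4*4+2=18  i=1*2+1=3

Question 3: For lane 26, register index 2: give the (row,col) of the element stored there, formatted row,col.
26: g=6,t=2
[2] (6+8,2*2+0) = (14,4)

14,4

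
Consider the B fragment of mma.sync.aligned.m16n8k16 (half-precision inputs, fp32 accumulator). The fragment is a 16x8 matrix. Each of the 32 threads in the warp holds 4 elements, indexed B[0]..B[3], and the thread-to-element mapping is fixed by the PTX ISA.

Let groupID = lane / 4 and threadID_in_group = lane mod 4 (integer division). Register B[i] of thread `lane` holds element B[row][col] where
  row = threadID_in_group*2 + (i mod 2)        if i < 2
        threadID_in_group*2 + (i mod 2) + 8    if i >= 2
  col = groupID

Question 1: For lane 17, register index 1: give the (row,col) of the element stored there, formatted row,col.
3,4

L=17⇒gr=17>>2=4, th=17&3=1
[1]⇒row 1·2+1+0=3  col gr=4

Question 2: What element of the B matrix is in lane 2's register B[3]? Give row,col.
lane 2→2/4=0, 2 mod 4=2
i=3  r:2·2+1+8→13  c:0

13,0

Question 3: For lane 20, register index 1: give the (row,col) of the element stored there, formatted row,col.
20: G=5,T=0
[1] (0*2+1+0,5) = (1,5)

1,5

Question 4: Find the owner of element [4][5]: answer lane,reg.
c=5⇒gr=5  r=4⇒Rb=0,th=2,odd=0
L=5*4+2=22  i=0*2+0=0

22,0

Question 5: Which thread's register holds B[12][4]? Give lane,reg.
c: 4->gid=4  r: 12->r8=1,tid=2,i&1=0
L=4*4+2=18  i=1*2+0=2

18,2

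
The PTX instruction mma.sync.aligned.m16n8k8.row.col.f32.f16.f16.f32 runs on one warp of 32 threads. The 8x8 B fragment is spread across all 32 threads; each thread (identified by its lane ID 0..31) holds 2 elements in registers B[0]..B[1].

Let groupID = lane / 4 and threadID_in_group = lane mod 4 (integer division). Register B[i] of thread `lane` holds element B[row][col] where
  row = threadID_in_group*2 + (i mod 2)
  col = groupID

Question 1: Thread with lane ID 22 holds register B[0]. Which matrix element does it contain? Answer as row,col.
4,5

lane 22: gid=5 (22/4), tid=2 (22%4)
i=0: r=2*2+0=4, c=gid=5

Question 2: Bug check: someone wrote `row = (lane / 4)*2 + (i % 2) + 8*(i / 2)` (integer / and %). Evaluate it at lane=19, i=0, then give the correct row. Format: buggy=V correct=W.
buggy=8 correct=6

`(lane / 4)*2 + (i % 2) + 8*(i / 2)`[19,0]→8
L=19→G=19>>2=4, T=19&3=3
[0]→row 3·2+0=6  col G=4
row: 8 vs 6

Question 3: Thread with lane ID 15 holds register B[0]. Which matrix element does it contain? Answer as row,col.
6,3

lane 15: gid=3 (15/4), tid=3 (15%4)
i=0: r=3*2+0=6, c=gid=3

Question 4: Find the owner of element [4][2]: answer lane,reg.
10,0

c: 2->gid=2  r: 4->tid=2,i&1=0
L=2*4+2=10  i=0=0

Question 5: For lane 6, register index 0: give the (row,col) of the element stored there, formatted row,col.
lane 6=>6/4=1, 6 mod 4=2
i=0  r:2·2+0=>4  c:1

4,1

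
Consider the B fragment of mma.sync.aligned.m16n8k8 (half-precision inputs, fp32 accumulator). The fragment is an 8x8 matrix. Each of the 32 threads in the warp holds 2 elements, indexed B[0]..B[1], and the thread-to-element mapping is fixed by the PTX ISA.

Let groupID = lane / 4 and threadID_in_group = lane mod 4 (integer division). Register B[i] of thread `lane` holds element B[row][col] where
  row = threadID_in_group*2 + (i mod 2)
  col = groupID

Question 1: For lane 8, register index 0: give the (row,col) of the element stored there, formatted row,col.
lane 8->8/4=2, 8 mod 4=0
i=0  r:2·0+0->0  c:2

0,2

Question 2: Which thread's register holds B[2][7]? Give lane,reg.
c=7⇒gr=7  r=2⇒th=1,odd=0
L=7*4+1=29  i=0=0

29,0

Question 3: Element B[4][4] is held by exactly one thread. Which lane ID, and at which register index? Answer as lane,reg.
18,0

c=4→G=4  r=4→T=2,p=0
L=4*4+2=18  i=0=0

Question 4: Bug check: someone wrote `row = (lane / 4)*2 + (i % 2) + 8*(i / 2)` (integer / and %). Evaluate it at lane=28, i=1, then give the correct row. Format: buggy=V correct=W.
`(lane / 4)*2 + (i % 2) + 8*(i / 2)`[28,1]=>15
28: grp=7,tig=0
[1] (0*2+1,7) = (1,7)
row: 15 vs 1

buggy=15 correct=1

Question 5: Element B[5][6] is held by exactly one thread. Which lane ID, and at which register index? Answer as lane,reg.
26,1

c: 6->gid=6  r: 5->tid=2,i&1=1
L=6*4+2=26  i=1=1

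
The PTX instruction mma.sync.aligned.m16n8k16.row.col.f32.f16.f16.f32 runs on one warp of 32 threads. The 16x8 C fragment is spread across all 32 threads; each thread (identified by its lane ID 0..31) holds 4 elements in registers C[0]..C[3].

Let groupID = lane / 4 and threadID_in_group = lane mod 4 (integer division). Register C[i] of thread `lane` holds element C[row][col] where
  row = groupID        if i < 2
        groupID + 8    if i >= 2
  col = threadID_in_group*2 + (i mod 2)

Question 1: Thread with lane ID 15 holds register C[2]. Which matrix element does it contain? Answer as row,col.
11,6

L=15→G=15>>2=3, T=15&3=3
[2]→row 3+8=11  col 3·2+0=6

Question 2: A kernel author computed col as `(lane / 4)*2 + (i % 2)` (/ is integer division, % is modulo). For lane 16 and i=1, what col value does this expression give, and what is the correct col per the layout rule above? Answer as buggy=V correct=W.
buggy=9 correct=1

`(lane / 4)*2 + (i % 2)`[16,1]→9
lane 16→16/4=4, 16 mod 4=0
i=1  r:4+0→4  c:2·0+1→1
col: 9 vs 1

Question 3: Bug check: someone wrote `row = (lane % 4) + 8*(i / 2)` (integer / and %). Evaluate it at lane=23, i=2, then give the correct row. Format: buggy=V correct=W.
buggy=11 correct=13

`(lane % 4) + 8*(i / 2)`[23,2]→11
lane 23→23/4=5, 23 mod 4=3
i=2  r:5+8→13  c:2·3+0→6
row: 11 vs 13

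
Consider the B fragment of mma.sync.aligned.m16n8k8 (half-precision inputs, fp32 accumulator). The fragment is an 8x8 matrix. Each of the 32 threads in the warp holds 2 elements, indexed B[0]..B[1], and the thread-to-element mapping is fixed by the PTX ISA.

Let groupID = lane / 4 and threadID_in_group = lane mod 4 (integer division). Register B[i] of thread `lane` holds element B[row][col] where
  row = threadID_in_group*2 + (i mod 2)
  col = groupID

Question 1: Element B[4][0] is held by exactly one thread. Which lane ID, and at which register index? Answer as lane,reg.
c=0→G=0  r=4→T=2,p=0
L=0*4+2=2  i=0=0

2,0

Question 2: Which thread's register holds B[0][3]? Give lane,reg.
c: 3->gid=3  r: 0->tid=0,i&1=0
L=3*4+0=12  i=0=0

12,0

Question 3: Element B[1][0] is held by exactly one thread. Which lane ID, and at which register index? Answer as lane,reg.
0,1

c:0=>grp=0  r:1=>tig=0,lo=1
L=0*4+0=0  i=1=1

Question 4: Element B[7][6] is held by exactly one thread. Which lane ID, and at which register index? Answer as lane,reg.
c:6=>grp=6  r:7=>tig=3,lo=1
L=6*4+3=27  i=1=1

27,1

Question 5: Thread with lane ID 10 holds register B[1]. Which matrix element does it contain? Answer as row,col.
lane 10->10/4=2, 10 mod 4=2
i=1  r:2·2+1->5  c:2

5,2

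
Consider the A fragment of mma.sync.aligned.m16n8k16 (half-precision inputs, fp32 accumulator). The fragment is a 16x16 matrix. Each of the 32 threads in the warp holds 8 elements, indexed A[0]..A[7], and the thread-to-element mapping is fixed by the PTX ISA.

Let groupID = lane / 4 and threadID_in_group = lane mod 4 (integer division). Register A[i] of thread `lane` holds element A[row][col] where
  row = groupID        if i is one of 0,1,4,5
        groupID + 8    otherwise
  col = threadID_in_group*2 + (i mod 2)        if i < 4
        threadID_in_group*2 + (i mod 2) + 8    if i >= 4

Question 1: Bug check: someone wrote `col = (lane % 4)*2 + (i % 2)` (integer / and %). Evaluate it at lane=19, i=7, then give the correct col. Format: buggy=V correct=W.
buggy=7 correct=15

`(lane % 4)*2 + (i % 2)`[19,7]⇒7
L=19⇒gr=19>>2=4, th=19&3=3
[7]⇒row 4+8=12  col 3·2+1+8=15
col: 7 vs 15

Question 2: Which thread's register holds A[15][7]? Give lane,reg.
31,3

r=15→G=7,rhi=1  c=7→chi=0,T=3,p=1
L=7*4+3=31  i=0*4+1*2+1=3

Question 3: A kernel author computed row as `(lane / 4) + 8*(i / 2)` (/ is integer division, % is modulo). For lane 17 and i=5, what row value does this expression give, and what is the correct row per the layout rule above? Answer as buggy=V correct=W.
`(lane / 4) + 8*(i / 2)`[17,5]->20
lane 17->17/4=4, 17 mod 4=1
i=5  r:4+0->4  c:2·1+1+8->11
row: 20 vs 4

buggy=20 correct=4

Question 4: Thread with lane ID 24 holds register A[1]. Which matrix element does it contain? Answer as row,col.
24: g=6,t=0
[1] (6+0,0*2+1+0) = (6,1)

6,1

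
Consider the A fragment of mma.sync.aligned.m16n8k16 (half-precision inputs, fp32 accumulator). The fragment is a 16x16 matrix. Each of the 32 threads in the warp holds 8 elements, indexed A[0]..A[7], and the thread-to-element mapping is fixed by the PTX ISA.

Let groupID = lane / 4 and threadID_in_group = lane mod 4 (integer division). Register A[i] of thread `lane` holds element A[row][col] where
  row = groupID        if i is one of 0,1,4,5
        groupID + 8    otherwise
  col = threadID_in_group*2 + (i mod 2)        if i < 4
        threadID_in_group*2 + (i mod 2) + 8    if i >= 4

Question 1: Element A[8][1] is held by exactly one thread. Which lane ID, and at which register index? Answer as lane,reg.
0,3

r=8⇒gr=0,Rb=1  c=1⇒Cb=0,th=0,odd=1
L=0*4+0=0  i=0*4+1*2+1=3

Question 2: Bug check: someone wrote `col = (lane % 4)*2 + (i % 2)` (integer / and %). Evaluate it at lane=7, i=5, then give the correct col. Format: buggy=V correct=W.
buggy=7 correct=15

`(lane % 4)*2 + (i % 2)`[7,5]->7
lane 7: g=1 (7/4), t=3 (7%4)
i=5: r=1+0=1, c=3*2+1+8=15
col: 7 vs 15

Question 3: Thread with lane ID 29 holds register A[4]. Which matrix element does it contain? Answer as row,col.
7,10

L=29=>grp=29>>2=7, tig=29&3=1
[4]=>row 7+0=7  col 1·2+0+8=10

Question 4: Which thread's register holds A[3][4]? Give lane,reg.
14,0

r=3->g=3,rb=0  c=4->cb=0,t=2,b0=0
L=3*4+2=14  i=0*4+0*2+0=0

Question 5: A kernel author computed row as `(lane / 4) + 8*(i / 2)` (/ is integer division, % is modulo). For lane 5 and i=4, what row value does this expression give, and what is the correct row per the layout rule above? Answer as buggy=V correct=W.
buggy=17 correct=1

`(lane / 4) + 8*(i / 2)`[5,4]⇒17
5: gr=1,th=1
[4] (1+0,1*2+0+8) = (1,10)
row: 17 vs 1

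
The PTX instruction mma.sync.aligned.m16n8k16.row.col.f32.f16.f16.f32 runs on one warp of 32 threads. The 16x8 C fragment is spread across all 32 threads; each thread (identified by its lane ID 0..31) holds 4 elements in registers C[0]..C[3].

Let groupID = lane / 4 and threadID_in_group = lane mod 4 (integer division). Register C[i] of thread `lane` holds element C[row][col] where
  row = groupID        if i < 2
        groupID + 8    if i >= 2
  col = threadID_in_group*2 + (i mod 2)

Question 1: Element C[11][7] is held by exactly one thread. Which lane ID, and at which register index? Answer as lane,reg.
r=11→G=3,rhi=1  c=7→T=3,p=1
L=3*4+3=15  i=1*2+1=3

15,3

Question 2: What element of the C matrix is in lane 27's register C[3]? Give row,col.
lane 27=>27/4=6, 27 mod 4=3
i=3  r:6+8=>14  c:2·3+1=>7

14,7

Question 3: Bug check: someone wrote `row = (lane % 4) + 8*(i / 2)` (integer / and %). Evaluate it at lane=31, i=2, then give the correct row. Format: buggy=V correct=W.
buggy=11 correct=15

`(lane % 4) + 8*(i / 2)`[31,2]⇒11
L=31⇒gr=31>>2=7, th=31&3=3
[2]⇒row 7+8=15  col 3·2+0=6
row: 11 vs 15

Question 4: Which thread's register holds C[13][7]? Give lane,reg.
23,3

r:13=>grp=5,rB=1  c:7=>tig=3,lo=1
L=5*4+3=23  i=1*2+1=3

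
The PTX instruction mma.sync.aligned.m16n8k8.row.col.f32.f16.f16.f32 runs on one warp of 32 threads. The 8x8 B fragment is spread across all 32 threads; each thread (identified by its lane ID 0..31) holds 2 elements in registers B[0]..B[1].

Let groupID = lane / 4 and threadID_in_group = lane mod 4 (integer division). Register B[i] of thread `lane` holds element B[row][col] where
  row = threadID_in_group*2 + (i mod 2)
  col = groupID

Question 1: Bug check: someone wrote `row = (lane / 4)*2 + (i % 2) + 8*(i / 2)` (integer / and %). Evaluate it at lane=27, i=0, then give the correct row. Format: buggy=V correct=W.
buggy=12 correct=6

`(lane / 4)*2 + (i % 2) + 8*(i / 2)`[27,0]->12
27: gid=6,tid=3
[0] (3*2+0,6) = (6,6)
row: 12 vs 6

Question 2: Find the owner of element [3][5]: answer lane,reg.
c=5->g=5  r=3->t=1,b0=1
L=5*4+1=21  i=1=1

21,1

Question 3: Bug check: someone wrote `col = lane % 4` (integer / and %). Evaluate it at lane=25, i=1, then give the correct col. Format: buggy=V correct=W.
buggy=1 correct=6

`lane % 4`[25,1]=>1
25: grp=6,tig=1
[1] (1*2+1,6) = (3,6)
col: 1 vs 6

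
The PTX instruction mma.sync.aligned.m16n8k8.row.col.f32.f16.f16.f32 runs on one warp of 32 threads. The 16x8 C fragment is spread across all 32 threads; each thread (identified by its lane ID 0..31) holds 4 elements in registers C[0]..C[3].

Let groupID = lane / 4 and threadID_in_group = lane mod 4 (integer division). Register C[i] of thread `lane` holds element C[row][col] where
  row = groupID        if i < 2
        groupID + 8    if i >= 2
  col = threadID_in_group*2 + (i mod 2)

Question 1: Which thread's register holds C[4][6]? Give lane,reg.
19,0

r=4⇒gr=4,Rb=0  c=6⇒th=3,odd=0
L=4*4+3=19  i=0*2+0=0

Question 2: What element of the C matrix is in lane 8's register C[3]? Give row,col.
10,1

8: g=2,t=0
[3] (2+8,0*2+1) = (10,1)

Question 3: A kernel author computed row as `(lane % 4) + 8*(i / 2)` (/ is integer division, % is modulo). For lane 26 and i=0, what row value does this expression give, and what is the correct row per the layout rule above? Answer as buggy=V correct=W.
`(lane % 4) + 8*(i / 2)`[26,0]⇒2
L=26⇒gr=26>>2=6, th=26&3=2
[0]⇒row 6+0=6  col 2·2+0=4
row: 2 vs 6

buggy=2 correct=6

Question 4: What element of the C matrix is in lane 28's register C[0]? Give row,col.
lane 28: grp=7 (28/4), tig=0 (28%4)
i=0: r=7+0=7, c=0*2+0=0

7,0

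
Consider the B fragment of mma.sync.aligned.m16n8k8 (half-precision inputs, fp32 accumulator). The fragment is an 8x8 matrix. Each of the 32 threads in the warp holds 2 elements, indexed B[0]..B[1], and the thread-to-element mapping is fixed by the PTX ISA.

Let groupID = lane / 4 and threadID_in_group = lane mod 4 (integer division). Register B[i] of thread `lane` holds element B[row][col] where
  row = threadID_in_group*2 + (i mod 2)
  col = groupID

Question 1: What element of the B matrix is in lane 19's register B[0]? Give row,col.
L=19->gid=19>>2=4, tid=19&3=3
[0]->row 3·2+0=6  col gid=4

6,4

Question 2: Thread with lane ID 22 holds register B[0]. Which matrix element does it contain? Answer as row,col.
lane 22=>22/4=5, 22 mod 4=2
i=0  r:2·2+0=>4  c:5

4,5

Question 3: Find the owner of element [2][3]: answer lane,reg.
13,0

c: 3->gid=3  r: 2->tid=1,i&1=0
L=3*4+1=13  i=0=0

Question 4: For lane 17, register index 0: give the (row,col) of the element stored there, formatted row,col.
L=17=>grp=17>>2=4, tig=17&3=1
[0]=>row 1·2+0=2  col grp=4

2,4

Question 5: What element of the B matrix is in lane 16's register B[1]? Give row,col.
lane 16→16/4=4, 16 mod 4=0
i=1  r:2·0+1→1  c:4

1,4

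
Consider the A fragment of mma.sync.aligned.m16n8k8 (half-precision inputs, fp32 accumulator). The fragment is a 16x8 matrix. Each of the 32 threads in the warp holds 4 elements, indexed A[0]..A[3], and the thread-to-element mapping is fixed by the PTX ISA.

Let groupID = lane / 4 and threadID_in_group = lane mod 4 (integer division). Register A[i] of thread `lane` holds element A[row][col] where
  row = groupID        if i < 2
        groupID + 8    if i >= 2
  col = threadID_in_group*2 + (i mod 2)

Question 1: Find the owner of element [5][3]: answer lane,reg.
21,1

r=5->g=5,rb=0  c=3->t=1,b0=1
L=5*4+1=21  i=0*2+1=1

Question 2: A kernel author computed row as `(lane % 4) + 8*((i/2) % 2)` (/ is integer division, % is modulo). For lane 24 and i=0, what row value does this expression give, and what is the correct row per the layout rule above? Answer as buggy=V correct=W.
`(lane % 4) + 8*((i/2) % 2)`[24,0]→0
L=24→G=24>>2=6, T=24&3=0
[0]→row 6+0=6  col 0·2+0=0
row: 0 vs 6

buggy=0 correct=6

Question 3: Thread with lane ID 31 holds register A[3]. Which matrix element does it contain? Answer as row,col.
L=31=>grp=31>>2=7, tig=31&3=3
[3]=>row 7+8=15  col 3·2+1=7

15,7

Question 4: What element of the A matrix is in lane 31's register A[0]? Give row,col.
lane 31->31/4=7, 31 mod 4=3
i=0  r:7+0->7  c:2·3+0->6

7,6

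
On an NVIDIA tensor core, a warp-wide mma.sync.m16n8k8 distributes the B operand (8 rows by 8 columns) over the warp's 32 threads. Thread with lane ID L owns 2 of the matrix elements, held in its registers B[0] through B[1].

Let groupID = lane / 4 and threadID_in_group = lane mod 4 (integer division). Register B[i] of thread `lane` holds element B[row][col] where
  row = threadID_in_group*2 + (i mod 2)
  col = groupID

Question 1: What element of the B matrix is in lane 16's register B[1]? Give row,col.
1,4

lane 16: g=4 (16/4), t=0 (16%4)
i=1: r=0*2+1=1, c=g=4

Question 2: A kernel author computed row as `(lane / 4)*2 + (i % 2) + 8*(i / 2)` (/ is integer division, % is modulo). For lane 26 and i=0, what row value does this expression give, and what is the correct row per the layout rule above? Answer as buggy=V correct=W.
`(lane / 4)*2 + (i % 2) + 8*(i / 2)`[26,0]=>12
lane 26: grp=6 (26/4), tig=2 (26%4)
i=0: r=2*2+0=4, c=grp=6
row: 12 vs 4

buggy=12 correct=4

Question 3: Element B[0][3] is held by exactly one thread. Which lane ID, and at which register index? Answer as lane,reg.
c=3->g=3  r=0->t=0,b0=0
L=3*4+0=12  i=0=0

12,0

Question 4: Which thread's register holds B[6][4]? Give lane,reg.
c: 4->gid=4  r: 6->tid=3,i&1=0
L=4*4+3=19  i=0=0

19,0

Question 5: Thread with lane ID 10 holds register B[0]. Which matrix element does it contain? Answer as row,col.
4,2

lane 10->10/4=2, 10 mod 4=2
i=0  r:2·2+0->4  c:2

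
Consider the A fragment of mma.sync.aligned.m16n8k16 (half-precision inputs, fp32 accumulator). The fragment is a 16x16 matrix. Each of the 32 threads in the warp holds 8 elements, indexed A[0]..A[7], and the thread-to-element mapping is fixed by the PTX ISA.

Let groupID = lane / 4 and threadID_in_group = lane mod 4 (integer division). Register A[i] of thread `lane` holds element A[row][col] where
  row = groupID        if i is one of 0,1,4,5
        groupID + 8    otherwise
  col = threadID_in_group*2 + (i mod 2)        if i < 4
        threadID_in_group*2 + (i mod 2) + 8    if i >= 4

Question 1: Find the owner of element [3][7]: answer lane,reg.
15,1

r:3=>grp=3,rB=0  c:7=>cB=0,tig=3,lo=1
L=3*4+3=15  i=0*4+0*2+1=1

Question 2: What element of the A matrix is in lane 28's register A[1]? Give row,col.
lane 28: gid=7 (28/4), tid=0 (28%4)
i=1: r=7+0=7, c=0*2+1+0=1

7,1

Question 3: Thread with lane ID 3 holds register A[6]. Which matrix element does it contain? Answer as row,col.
lane 3->3/4=0, 3 mod 4=3
i=6  r:0+8->8  c:2·3+0+8->14

8,14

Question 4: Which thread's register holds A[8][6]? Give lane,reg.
3,2

r:8=>grp=0,rB=1  c:6=>cB=0,tig=3,lo=0
L=0*4+3=3  i=0*4+1*2+0=2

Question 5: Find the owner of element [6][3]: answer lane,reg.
r=6->g=6,rb=0  c=3->cb=0,t=1,b0=1
L=6*4+1=25  i=0*4+0*2+1=1

25,1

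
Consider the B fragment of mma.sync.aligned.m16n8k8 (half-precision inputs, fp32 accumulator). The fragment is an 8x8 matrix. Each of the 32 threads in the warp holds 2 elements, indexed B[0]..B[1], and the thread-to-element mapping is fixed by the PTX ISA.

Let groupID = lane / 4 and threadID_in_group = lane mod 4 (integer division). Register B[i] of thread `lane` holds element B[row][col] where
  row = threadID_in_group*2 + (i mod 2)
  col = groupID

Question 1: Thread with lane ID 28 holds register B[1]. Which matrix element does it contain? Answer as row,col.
1,7

lane 28: grp=7 (28/4), tig=0 (28%4)
i=1: r=0*2+1=1, c=grp=7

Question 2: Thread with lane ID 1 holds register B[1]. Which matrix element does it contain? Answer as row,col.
3,0

lane 1→1/4=0, 1 mod 4=1
i=1  r:2·1+1→3  c:0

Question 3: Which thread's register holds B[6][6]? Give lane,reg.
27,0

c=6→G=6  r=6→T=3,p=0
L=6*4+3=27  i=0=0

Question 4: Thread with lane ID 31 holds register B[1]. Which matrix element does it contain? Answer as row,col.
lane 31: gid=7 (31/4), tid=3 (31%4)
i=1: r=3*2+1=7, c=gid=7

7,7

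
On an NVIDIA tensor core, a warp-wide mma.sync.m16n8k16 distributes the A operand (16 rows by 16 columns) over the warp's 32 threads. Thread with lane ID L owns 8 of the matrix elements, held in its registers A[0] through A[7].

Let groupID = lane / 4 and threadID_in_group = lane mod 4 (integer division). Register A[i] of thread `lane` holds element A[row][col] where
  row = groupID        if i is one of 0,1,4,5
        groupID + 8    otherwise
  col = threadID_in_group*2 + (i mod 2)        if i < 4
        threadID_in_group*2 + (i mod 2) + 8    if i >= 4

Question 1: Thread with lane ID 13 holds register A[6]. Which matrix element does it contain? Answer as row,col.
11,10

13: G=3,T=1
[6] (3+8,1*2+0+8) = (11,10)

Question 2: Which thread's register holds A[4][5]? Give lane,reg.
18,1

r:4=>grp=4,rB=0  c:5=>cB=0,tig=2,lo=1
L=4*4+2=18  i=0*4+0*2+1=1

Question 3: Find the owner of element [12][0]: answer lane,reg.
16,2

r=12→G=4,rhi=1  c=0→chi=0,T=0,p=0
L=4*4+0=16  i=0*4+1*2+0=2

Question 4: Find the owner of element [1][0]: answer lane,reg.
r:1=>grp=1,rB=0  c:0=>cB=0,tig=0,lo=0
L=1*4+0=4  i=0*4+0*2+0=0

4,0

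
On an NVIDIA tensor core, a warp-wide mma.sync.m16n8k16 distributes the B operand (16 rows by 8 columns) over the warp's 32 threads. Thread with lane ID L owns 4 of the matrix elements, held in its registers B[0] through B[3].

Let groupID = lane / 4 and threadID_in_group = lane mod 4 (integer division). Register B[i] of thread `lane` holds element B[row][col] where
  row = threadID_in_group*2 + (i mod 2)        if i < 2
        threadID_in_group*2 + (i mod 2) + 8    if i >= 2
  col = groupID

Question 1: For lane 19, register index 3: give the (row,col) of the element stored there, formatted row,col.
lane 19=>19/4=4, 19 mod 4=3
i=3  r:2·3+1+8=>15  c:4

15,4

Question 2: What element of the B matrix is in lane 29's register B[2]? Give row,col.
10,7

lane 29: gid=7 (29/4), tid=1 (29%4)
i=2: r=1*2+0+8=10, c=gid=7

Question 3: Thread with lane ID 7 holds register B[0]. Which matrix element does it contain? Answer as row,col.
lane 7: grp=1 (7/4), tig=3 (7%4)
i=0: r=3*2+0+0=6, c=grp=1

6,1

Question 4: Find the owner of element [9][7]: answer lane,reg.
c=7->g=7  r=9->rb=1,t=0,b0=1
L=7*4+0=28  i=1*2+1=3

28,3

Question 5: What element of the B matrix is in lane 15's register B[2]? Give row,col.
lane 15⇒15/4=3, 15 mod 4=3
i=2  r:2·3+0+8⇒14  c:3

14,3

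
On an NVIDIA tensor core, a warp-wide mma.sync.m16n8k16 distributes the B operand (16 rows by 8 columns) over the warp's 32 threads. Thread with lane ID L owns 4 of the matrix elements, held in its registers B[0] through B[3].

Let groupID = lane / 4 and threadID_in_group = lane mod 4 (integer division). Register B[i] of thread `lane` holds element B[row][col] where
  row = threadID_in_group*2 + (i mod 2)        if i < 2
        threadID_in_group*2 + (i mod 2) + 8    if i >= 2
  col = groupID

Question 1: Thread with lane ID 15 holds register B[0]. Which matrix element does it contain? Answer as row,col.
L=15=>grp=15>>2=3, tig=15&3=3
[0]=>row 3·2+0+0=6  col grp=3

6,3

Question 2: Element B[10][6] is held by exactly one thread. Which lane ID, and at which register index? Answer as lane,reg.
c: 6->gid=6  r: 10->r8=1,tid=1,i&1=0
L=6*4+1=25  i=1*2+0=2

25,2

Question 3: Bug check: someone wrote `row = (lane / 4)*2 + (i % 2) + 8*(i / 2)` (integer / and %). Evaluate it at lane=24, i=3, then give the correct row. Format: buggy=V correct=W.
`(lane / 4)*2 + (i % 2) + 8*(i / 2)`[24,3]->21
24: gid=6,tid=0
[3] (0*2+1+8,6) = (9,6)
row: 21 vs 9

buggy=21 correct=9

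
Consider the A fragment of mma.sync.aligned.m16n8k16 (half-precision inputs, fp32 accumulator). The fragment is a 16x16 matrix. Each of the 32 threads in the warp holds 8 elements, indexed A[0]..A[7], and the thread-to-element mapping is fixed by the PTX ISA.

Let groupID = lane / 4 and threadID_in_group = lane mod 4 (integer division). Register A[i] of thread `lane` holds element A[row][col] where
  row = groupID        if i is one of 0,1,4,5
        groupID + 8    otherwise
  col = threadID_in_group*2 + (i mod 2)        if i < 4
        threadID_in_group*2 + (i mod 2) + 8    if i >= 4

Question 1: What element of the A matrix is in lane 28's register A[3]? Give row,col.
lane 28→28/4=7, 28 mod 4=0
i=3  r:7+8→15  c:2·0+1+0→1

15,1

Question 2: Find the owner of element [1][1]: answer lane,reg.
r: 1->gid=1,r8=0  c: 1->c8=0,tid=0,i&1=1
L=1*4+0=4  i=0*4+0*2+1=1

4,1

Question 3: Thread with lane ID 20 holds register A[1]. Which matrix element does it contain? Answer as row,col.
lane 20->20/4=5, 20 mod 4=0
i=1  r:5+0->5  c:2·0+1+0->1

5,1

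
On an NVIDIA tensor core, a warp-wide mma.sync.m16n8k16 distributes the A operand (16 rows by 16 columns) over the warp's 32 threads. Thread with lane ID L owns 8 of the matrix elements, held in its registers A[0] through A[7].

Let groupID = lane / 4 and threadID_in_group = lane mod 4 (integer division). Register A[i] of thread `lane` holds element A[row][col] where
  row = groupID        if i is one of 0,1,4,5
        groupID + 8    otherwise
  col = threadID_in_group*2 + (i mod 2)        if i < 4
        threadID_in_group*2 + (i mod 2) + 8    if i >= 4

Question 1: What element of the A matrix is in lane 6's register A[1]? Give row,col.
1,5

6: G=1,T=2
[1] (1+0,2*2+1+0) = (1,5)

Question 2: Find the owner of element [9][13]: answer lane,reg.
r=9⇒gr=1,Rb=1  c=13⇒Cb=1,th=2,odd=1
L=1*4+2=6  i=1*4+1*2+1=7

6,7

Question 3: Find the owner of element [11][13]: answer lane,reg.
r: 11->gid=3,r8=1  c: 13->c8=1,tid=2,i&1=1
L=3*4+2=14  i=1*4+1*2+1=7

14,7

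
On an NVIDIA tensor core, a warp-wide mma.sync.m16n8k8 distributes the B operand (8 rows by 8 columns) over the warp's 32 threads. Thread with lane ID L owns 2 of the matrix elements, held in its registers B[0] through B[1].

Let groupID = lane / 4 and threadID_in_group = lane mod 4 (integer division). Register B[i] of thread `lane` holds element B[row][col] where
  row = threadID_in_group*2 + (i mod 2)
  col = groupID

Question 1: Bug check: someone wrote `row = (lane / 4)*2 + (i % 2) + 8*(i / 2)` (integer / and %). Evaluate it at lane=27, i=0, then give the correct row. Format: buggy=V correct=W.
`(lane / 4)*2 + (i % 2) + 8*(i / 2)`[27,0]=>12
L=27=>grp=27>>2=6, tig=27&3=3
[0]=>row 3·2+0=6  col grp=6
row: 12 vs 6

buggy=12 correct=6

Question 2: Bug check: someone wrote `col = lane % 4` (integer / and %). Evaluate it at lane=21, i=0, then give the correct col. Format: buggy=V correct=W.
buggy=1 correct=5

`lane % 4`[21,0]⇒1
21: gr=5,th=1
[0] (1*2+0,5) = (2,5)
col: 1 vs 5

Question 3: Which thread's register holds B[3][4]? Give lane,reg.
17,1

c:4=>grp=4  r:3=>tig=1,lo=1
L=4*4+1=17  i=1=1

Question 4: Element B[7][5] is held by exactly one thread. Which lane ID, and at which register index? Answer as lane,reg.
23,1

c=5->g=5  r=7->t=3,b0=1
L=5*4+3=23  i=1=1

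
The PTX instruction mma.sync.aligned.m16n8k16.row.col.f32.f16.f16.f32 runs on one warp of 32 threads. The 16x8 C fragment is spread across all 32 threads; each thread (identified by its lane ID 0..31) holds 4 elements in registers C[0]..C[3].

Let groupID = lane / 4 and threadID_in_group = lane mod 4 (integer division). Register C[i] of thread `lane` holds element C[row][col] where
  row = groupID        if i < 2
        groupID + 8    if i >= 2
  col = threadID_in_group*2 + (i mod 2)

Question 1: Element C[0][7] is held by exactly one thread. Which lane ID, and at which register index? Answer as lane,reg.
r: 0->gid=0,r8=0  c: 7->tid=3,i&1=1
L=0*4+3=3  i=0*2+1=1

3,1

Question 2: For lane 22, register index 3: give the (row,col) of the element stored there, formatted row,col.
lane 22->22/4=5, 22 mod 4=2
i=3  r:5+8->13  c:2·2+1->5

13,5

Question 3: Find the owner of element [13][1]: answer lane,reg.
20,3

r=13⇒gr=5,Rb=1  c=1⇒th=0,odd=1
L=5*4+0=20  i=1*2+1=3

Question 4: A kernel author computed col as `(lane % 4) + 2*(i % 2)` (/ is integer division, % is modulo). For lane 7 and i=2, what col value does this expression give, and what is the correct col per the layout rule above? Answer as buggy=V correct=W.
buggy=3 correct=6

`(lane % 4) + 2*(i % 2)`[7,2]→3
lane 7→7/4=1, 7 mod 4=3
i=2  r:1+8→9  c:2·3+0→6
col: 3 vs 6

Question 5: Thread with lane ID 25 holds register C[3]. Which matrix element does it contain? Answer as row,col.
lane 25=>25/4=6, 25 mod 4=1
i=3  r:6+8=>14  c:2·1+1=>3

14,3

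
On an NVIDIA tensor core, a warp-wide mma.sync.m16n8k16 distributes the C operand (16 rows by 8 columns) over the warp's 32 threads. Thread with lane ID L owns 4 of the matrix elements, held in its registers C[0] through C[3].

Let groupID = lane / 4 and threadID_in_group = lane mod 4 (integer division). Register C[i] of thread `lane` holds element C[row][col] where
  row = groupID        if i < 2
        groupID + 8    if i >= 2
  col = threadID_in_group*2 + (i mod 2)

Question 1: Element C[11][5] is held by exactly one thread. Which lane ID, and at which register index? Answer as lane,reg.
r: 11->gid=3,r8=1  c: 5->tid=2,i&1=1
L=3*4+2=14  i=1*2+1=3

14,3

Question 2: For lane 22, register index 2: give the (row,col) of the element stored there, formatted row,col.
L=22→G=22>>2=5, T=22&3=2
[2]→row 5+8=13  col 2·2+0=4

13,4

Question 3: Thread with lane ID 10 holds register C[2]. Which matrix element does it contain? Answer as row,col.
10,4

10: G=2,T=2
[2] (2+8,2*2+0) = (10,4)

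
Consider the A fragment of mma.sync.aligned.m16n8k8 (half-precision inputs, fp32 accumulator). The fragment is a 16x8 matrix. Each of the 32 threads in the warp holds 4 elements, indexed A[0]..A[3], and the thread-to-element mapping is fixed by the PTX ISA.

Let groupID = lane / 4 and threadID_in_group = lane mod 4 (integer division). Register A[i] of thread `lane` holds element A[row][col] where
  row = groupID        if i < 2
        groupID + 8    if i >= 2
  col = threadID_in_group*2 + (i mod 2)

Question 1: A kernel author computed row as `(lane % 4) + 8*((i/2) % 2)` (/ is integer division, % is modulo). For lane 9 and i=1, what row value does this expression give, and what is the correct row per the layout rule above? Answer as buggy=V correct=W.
buggy=1 correct=2

`(lane % 4) + 8*((i/2) % 2)`[9,1]⇒1
L=9⇒gr=9>>2=2, th=9&3=1
[1]⇒row 2+0=2  col 1·2+1=3
row: 1 vs 2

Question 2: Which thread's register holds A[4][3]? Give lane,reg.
17,1

r=4->g=4,rb=0  c=3->t=1,b0=1
L=4*4+1=17  i=0*2+1=1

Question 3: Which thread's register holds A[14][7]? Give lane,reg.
r=14→G=6,rhi=1  c=7→T=3,p=1
L=6*4+3=27  i=1*2+1=3

27,3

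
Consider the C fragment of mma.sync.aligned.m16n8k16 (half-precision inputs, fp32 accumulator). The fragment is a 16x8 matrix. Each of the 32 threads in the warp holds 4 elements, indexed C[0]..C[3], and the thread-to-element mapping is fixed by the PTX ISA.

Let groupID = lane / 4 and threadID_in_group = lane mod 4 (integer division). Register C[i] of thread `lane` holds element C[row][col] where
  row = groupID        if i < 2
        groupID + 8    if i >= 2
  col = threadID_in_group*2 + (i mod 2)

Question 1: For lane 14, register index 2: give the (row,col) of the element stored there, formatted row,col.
14: g=3,t=2
[2] (3+8,2*2+0) = (11,4)

11,4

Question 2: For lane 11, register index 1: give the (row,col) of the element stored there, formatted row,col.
L=11→G=11>>2=2, T=11&3=3
[1]→row 2+0=2  col 3·2+1=7

2,7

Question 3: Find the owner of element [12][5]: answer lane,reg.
18,3

r=12⇒gr=4,Rb=1  c=5⇒th=2,odd=1
L=4*4+2=18  i=1*2+1=3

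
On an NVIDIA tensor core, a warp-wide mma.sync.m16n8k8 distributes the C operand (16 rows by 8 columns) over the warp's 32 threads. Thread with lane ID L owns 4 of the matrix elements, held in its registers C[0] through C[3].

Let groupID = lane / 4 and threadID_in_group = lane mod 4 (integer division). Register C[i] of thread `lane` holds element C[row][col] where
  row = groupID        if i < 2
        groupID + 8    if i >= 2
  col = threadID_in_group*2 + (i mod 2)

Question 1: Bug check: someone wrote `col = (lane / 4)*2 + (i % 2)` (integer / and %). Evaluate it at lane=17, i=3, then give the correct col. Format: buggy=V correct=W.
buggy=9 correct=3

`(lane / 4)*2 + (i % 2)`[17,3]⇒9
L=17⇒gr=17>>2=4, th=17&3=1
[3]⇒row 4+8=12  col 1·2+1=3
col: 9 vs 3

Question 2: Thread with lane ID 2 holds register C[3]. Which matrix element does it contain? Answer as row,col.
lane 2=>2/4=0, 2 mod 4=2
i=3  r:0+8=>8  c:2·2+1=>5

8,5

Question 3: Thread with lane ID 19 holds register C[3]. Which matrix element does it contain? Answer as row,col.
lane 19=>19/4=4, 19 mod 4=3
i=3  r:4+8=>12  c:2·3+1=>7

12,7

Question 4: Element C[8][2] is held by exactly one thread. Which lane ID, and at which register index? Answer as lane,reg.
1,2

r=8→G=0,rhi=1  c=2→T=1,p=0
L=0*4+1=1  i=1*2+0=2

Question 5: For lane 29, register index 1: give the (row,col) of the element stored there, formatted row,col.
7,3

L=29->g=29>>2=7, t=29&3=1
[1]->row 7+0=7  col 1·2+1=3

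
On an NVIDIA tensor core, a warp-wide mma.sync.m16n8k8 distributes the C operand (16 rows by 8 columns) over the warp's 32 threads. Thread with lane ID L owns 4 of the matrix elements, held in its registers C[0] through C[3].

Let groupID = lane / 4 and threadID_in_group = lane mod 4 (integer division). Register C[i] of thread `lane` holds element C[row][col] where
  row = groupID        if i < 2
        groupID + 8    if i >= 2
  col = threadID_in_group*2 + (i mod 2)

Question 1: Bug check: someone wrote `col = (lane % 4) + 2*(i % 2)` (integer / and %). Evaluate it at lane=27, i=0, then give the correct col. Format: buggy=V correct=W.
buggy=3 correct=6

`(lane % 4) + 2*(i % 2)`[27,0]⇒3
27: gr=6,th=3
[0] (6+0,3*2+0) = (6,6)
col: 3 vs 6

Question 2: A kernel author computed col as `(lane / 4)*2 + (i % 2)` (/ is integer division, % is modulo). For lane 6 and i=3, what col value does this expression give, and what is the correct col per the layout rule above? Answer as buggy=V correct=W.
`(lane / 4)*2 + (i % 2)`[6,3]⇒3
L=6⇒gr=6>>2=1, th=6&3=2
[3]⇒row 1+8=9  col 2·2+1=5
col: 3 vs 5

buggy=3 correct=5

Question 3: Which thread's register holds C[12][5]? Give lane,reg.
r=12->g=4,rb=1  c=5->t=2,b0=1
L=4*4+2=18  i=1*2+1=3

18,3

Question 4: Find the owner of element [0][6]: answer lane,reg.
r: 0->gid=0,r8=0  c: 6->tid=3,i&1=0
L=0*4+3=3  i=0*2+0=0

3,0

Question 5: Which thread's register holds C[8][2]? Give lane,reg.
1,2

r:8=>grp=0,rB=1  c:2=>tig=1,lo=0
L=0*4+1=1  i=1*2+0=2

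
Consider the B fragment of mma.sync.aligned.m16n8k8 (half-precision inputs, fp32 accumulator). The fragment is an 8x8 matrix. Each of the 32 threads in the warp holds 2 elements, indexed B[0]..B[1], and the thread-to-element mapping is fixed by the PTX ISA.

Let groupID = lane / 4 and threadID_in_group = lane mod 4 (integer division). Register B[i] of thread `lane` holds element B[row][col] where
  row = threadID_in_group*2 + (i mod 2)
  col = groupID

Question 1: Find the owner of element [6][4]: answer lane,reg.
c=4->g=4  r=6->t=3,b0=0
L=4*4+3=19  i=0=0

19,0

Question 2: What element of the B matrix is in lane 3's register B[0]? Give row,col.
lane 3→3/4=0, 3 mod 4=3
i=0  r:2·3+0→6  c:0

6,0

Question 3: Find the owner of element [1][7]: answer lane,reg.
c: 7->gid=7  r: 1->tid=0,i&1=1
L=7*4+0=28  i=1=1

28,1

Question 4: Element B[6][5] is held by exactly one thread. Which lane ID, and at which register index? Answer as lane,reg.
23,0

c: 5->gid=5  r: 6->tid=3,i&1=0
L=5*4+3=23  i=0=0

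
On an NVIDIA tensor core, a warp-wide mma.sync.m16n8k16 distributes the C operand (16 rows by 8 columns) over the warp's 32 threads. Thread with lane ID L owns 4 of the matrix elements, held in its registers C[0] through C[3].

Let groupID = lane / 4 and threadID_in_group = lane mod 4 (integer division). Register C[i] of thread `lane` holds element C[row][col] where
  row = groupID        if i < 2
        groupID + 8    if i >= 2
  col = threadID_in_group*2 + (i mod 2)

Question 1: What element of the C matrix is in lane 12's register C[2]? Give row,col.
lane 12->12/4=3, 12 mod 4=0
i=2  r:3+8->11  c:2·0+0->0

11,0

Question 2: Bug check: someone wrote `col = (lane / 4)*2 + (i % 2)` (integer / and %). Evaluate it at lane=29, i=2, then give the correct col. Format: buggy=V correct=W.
buggy=14 correct=2

`(lane / 4)*2 + (i % 2)`[29,2]⇒14
L=29⇒gr=29>>2=7, th=29&3=1
[2]⇒row 7+8=15  col 1·2+0=2
col: 14 vs 2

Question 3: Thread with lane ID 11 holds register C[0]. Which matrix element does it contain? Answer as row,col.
2,6

L=11->g=11>>2=2, t=11&3=3
[0]->row 2+0=2  col 3·2+0=6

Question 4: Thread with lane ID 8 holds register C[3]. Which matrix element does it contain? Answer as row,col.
10,1

lane 8: g=2 (8/4), t=0 (8%4)
i=3: r=2+8=10, c=0*2+1=1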